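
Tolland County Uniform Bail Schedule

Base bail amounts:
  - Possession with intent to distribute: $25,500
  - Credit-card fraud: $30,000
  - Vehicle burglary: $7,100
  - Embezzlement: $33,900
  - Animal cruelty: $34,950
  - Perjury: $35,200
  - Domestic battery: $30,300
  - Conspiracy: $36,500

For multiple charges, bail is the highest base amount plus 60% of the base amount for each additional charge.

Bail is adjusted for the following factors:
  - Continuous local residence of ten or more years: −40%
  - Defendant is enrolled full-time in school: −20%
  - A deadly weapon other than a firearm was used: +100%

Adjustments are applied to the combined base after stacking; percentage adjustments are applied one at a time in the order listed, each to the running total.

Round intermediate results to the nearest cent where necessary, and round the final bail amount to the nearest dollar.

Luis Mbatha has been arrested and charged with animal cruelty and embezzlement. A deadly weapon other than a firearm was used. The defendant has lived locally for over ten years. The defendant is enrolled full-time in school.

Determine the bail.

Base amounts from the schedule: animal cruelty $34,950; embezzlement $33,900.
Stacking rule: highest base plus 60% of each additional charge. Highest is animal cruelty at $34,950. Additional: $33,900 × 60% = $20,340. Combined base = $34,950 + $20,340 = $55,290.
Continuous local residence of ten or more years (−40%): $55,290 × 0.6 = $33,174.
Defendant is enrolled full-time in school (−20%): $33,174 × 0.8 = $26,539.20.
A deadly weapon other than a firearm was used (+100%): $26,539.20 × 2 = $53,078.40.
Rounded to the nearest dollar: $53,078.

$53,078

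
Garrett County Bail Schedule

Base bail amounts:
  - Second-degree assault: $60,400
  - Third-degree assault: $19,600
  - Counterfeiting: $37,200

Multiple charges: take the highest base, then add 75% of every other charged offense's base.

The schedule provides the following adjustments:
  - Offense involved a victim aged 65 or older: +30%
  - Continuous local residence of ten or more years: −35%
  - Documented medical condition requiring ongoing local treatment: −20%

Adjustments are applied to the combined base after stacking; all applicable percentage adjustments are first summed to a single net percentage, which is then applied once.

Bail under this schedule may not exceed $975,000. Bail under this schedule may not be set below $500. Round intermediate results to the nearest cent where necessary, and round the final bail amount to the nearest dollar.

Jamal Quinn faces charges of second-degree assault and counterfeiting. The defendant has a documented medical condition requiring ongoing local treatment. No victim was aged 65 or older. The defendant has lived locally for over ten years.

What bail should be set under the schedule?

$39,735

Base amounts from the schedule: second-degree assault $60,400; counterfeiting $37,200.
Stacking rule: highest base plus 75% of each additional charge. Highest is second-degree assault at $60,400. Additional: $37,200 × 75% = $27,900. Combined base = $60,400 + $27,900 = $88,300.
Net percentage adjustment: −35% −20% = −55%. $88,300 × 0.45 = $39,735.
$39,735 is within the $975,000 maximum.
$39,735 is at or above the $500 minimum.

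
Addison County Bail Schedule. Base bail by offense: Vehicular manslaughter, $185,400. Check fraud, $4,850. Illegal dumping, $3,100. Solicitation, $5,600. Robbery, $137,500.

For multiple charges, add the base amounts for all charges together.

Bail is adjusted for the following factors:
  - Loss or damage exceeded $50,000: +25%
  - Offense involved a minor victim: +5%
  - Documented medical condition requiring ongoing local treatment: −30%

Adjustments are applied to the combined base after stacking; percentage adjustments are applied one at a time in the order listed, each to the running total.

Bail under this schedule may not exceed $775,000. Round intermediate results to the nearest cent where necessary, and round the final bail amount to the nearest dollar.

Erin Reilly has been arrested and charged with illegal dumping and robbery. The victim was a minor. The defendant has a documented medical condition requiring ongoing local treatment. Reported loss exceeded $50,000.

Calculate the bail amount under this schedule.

Base amounts from the schedule: illegal dumping $3,100; robbery $137,500.
Stacking rule: sum of all bases. $3,100 + $137,500 = $140,600.
Loss or damage exceeded $50,000 (+25%): $140,600 × 1.25 = $175,750.
Offense involved a minor victim (+5%): $175,750 × 1.05 = $184,537.50.
Documented medical condition requiring ongoing local treatment (−30%): $184,537.50 × 0.7 = $129,176.25.
$129,176.25 is within the $775,000 maximum.
Rounded to the nearest dollar: $129,176.

$129,176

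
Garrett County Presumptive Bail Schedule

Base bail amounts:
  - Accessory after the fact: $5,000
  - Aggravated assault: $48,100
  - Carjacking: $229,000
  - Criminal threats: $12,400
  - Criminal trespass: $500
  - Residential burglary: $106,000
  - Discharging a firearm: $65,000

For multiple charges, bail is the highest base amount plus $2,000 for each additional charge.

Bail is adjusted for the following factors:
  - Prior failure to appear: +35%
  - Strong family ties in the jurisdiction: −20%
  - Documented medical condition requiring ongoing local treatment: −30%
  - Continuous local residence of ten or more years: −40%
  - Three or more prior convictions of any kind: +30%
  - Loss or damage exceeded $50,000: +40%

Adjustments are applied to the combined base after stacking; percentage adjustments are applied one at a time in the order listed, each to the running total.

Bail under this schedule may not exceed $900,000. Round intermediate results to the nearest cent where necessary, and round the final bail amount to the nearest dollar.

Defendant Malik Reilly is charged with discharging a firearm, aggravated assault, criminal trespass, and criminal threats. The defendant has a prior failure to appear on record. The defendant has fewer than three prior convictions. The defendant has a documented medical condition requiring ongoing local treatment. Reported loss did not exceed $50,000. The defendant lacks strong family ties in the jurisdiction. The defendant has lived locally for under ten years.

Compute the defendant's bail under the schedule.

Base amounts from the schedule: discharging a firearm $65,000; aggravated assault $48,100; criminal trespass $500; criminal threats $12,400.
Stacking rule: highest base plus $2,000 per additional charge. Highest is discharging a firearm at $65,000; 3 additional charges → +$6,000. Combined base = $71,000.
Prior failure to appear (+35%): $71,000 × 1.35 = $95,850.
Documented medical condition requiring ongoing local treatment (−30%): $95,850 × 0.7 = $67,095.
$67,095 is within the $900,000 maximum.

$67,095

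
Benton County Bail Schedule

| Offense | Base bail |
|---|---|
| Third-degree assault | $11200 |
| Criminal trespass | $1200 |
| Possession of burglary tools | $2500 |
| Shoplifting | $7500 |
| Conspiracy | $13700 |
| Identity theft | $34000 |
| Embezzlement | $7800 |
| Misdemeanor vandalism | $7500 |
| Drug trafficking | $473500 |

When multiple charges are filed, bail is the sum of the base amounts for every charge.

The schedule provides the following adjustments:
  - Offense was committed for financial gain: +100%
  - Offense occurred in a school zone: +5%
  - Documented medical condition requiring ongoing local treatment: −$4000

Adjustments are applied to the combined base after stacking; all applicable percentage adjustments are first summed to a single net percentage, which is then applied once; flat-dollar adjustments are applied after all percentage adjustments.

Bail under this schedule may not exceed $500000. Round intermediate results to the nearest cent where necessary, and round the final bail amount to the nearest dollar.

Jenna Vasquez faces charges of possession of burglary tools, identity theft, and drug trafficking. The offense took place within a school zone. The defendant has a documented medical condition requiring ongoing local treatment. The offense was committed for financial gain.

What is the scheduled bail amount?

Base amounts from the schedule: possession of burglary tools $2500; identity theft $34000; drug trafficking $473500.
Stacking rule: sum of all bases. $2500 + $34000 + $473500 = $510000.
Net percentage adjustment: +100% +5% = +105%. $510000 × 2.05 = $1045500.
Documented medical condition requiring ongoing local treatment (−$4000 flat): $1045500 − $4000 = $1041500.
Result $1041500 exceeds the maximum of $500000; bail is capped at $500000.

$500000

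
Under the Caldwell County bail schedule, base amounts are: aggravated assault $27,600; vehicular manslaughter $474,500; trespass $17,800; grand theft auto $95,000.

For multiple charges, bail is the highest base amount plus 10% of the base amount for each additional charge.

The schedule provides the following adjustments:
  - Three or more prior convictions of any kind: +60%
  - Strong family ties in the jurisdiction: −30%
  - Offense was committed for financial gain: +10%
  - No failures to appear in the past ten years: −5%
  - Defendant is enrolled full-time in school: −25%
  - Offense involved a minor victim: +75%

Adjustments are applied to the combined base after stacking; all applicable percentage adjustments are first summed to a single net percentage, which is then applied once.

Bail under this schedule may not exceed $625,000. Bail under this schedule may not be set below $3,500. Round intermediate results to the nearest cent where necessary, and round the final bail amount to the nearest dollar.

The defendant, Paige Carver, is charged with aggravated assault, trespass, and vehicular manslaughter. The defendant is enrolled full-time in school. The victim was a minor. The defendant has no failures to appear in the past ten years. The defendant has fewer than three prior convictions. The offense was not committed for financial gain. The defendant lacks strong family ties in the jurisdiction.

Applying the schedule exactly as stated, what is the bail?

Base amounts from the schedule: aggravated assault $27,600; trespass $17,800; vehicular manslaughter $474,500.
Stacking rule: highest base plus 10% of each additional charge. Highest is vehicular manslaughter at $474,500. Additional: $27,600 × 10% = $2,760; $17,800 × 10% = $1,780. Combined base = $474,500 + $4,540 = $479,040.
Net percentage adjustment: −5% −25% +75% = +45%. $479,040 × 1.45 = $694,608.
Result $694,608 exceeds the maximum of $625,000; bail is capped at $625,000.
$625,000 is at or above the $3,500 minimum.

$625,000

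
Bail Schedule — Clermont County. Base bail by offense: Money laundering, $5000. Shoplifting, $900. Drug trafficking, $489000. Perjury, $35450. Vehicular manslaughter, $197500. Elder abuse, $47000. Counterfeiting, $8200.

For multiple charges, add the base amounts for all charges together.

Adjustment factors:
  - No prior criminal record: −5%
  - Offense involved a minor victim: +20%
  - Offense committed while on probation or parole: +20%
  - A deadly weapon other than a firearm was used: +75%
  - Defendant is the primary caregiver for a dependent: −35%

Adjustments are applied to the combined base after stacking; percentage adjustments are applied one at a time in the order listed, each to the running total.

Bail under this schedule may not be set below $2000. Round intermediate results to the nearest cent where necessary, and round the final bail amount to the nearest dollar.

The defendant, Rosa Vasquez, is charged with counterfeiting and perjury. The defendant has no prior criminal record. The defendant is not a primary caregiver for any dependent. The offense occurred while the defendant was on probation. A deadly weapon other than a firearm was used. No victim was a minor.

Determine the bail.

$87082

Base amounts from the schedule: counterfeiting $8200; perjury $35450.
Stacking rule: sum of all bases. $8200 + $35450 = $43650.
No prior criminal record (−5%): $43650 × 0.95 = $41467.50.
Offense committed while on probation or parole (+20%): $41467.50 × 1.2 = $49761.
A deadly weapon other than a firearm was used (+75%): $49761 × 1.75 = $87081.75.
$87081.75 is at or above the $2000 minimum.
Rounded to the nearest dollar: $87082.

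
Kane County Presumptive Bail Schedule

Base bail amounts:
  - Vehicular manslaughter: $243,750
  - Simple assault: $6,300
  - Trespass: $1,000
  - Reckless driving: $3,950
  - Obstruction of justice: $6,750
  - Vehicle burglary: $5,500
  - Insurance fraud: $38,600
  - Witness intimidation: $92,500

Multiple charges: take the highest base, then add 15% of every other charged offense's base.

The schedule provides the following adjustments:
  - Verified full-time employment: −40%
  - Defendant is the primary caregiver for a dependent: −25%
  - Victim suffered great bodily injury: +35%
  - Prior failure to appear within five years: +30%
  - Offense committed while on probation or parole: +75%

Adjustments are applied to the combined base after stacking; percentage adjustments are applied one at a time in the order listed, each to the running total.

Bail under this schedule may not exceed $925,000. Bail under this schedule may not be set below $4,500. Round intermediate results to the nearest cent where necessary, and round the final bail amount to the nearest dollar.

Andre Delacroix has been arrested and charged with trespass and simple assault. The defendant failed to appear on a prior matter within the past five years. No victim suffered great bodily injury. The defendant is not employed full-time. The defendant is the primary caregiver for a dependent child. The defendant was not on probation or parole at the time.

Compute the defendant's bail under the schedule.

Base amounts from the schedule: trespass $1,000; simple assault $6,300.
Stacking rule: highest base plus 15% of each additional charge. Highest is simple assault at $6,300. Additional: $1,000 × 15% = $150. Combined base = $6,300 + $150 = $6,450.
Defendant is the primary caregiver for a dependent (−25%): $6,450 × 0.75 = $4,837.50.
Prior failure to appear within five years (+30%): $4,837.50 × 1.3 = $6,288.75.
$6,288.75 is within the $925,000 maximum.
$6,288.75 is at or above the $4,500 minimum.
Rounded to the nearest dollar: $6,289.

$6,289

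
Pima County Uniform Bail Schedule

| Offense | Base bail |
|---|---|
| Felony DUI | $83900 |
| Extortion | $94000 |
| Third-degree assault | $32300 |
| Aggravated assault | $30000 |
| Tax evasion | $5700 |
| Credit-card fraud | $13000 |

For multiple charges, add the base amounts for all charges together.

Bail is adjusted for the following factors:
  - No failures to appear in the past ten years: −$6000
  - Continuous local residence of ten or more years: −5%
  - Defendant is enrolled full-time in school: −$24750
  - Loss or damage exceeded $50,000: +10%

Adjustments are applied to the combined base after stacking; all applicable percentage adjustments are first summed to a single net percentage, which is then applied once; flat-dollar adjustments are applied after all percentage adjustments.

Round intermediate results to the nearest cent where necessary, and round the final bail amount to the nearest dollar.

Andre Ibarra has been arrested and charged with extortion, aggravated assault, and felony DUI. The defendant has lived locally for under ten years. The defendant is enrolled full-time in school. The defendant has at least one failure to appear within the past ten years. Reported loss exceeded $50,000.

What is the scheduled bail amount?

$203940

Base amounts from the schedule: extortion $94000; aggravated assault $30000; felony DUI $83900.
Stacking rule: sum of all bases. $94000 + $30000 + $83900 = $207900.
Loss or damage exceeded $50,000 (+10%): $207900 × 1.1 = $228690.
Defendant is enrolled full-time in school (−$24750 flat): $228690 − $24750 = $203940.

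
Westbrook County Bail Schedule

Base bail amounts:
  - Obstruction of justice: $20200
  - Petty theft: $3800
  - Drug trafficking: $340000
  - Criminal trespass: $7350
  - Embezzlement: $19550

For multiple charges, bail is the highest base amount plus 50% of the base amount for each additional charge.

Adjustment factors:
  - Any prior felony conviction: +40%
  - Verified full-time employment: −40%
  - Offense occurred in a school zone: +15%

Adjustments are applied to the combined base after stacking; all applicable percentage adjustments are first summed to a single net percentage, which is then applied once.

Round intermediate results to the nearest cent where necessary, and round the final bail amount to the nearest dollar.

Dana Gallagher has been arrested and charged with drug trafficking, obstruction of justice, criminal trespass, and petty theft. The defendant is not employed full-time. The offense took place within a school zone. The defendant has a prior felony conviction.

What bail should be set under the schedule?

Base amounts from the schedule: drug trafficking $340000; obstruction of justice $20200; criminal trespass $7350; petty theft $3800.
Stacking rule: highest base plus 50% of each additional charge. Highest is drug trafficking at $340000. Additional: $20200 × 50% = $10100; $7350 × 50% = $3675; $3800 × 50% = $1900. Combined base = $340000 + $15675 = $355675.
Net percentage adjustment: +40% +15% = +55%. $355675 × 1.55 = $551296.25.
Rounded to the nearest dollar: $551296.

$551296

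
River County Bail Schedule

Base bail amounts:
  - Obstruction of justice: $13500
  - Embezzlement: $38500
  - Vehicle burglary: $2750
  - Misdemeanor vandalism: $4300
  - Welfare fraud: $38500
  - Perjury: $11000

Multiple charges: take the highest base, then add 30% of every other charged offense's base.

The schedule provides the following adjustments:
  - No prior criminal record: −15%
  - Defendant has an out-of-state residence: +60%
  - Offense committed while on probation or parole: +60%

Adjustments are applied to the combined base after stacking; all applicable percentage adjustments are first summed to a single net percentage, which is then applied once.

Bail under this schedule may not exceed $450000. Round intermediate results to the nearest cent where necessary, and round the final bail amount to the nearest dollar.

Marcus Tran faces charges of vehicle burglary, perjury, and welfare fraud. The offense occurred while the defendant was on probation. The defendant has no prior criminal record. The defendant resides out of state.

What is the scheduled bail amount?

$87381

Base amounts from the schedule: vehicle burglary $2750; perjury $11000; welfare fraud $38500.
Stacking rule: highest base plus 30% of each additional charge. Highest is welfare fraud at $38500. Additional: $2750 × 30% = $825; $11000 × 30% = $3300. Combined base = $38500 + $4125 = $42625.
Net percentage adjustment: −15% +60% +60% = +105%. $42625 × 2.05 = $87381.25.
$87381.25 is within the $450000 maximum.
Rounded to the nearest dollar: $87381.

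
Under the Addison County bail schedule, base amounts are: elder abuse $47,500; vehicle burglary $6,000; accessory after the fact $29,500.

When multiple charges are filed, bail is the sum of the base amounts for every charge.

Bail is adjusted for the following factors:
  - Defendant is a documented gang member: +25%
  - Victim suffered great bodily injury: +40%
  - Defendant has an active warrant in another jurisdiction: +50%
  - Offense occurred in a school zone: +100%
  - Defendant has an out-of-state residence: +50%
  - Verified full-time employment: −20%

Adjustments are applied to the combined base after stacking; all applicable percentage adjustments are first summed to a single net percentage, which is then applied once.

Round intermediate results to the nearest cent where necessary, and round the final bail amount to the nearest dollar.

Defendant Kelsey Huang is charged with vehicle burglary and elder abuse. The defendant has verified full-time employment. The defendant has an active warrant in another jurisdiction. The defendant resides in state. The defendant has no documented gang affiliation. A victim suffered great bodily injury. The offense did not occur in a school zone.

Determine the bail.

$90,950

Base amounts from the schedule: vehicle burglary $6,000; elder abuse $47,500.
Stacking rule: sum of all bases. $6,000 + $47,500 = $53,500.
Net percentage adjustment: +40% +50% −20% = +70%. $53,500 × 1.7 = $90,950.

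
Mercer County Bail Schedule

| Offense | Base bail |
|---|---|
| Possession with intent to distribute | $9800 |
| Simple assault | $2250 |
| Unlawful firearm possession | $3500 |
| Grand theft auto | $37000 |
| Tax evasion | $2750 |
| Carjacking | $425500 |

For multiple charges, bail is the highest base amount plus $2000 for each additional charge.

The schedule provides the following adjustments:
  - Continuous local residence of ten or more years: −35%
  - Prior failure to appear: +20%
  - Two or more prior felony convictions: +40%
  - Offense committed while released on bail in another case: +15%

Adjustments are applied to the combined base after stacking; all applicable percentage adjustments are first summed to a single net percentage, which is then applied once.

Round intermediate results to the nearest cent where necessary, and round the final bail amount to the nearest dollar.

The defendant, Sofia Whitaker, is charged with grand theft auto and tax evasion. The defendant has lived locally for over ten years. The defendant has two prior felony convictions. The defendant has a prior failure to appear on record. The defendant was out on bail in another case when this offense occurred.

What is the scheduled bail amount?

$54600

Base amounts from the schedule: grand theft auto $37000; tax evasion $2750.
Stacking rule: highest base plus $2000 per additional charge. Highest is grand theft auto at $37000; 1 additional charge → +$2000. Combined base = $39000.
Net percentage adjustment: −35% +20% +40% +15% = +40%. $39000 × 1.4 = $54600.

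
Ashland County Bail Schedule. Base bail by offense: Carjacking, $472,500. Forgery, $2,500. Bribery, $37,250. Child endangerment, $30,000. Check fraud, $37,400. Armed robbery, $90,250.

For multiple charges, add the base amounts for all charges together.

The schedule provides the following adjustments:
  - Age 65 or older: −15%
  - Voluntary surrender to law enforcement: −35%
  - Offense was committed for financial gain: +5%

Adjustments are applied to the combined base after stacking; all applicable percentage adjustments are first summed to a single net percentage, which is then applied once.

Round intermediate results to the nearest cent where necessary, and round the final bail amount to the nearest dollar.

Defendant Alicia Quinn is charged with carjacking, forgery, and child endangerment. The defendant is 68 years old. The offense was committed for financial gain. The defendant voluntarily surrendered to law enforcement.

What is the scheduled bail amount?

Base amounts from the schedule: carjacking $472,500; forgery $2,500; child endangerment $30,000.
Stacking rule: sum of all bases. $472,500 + $2,500 + $30,000 = $505,000.
Net percentage adjustment: −15% −35% +5% = −45%. $505,000 × 0.55 = $277,750.

$277,750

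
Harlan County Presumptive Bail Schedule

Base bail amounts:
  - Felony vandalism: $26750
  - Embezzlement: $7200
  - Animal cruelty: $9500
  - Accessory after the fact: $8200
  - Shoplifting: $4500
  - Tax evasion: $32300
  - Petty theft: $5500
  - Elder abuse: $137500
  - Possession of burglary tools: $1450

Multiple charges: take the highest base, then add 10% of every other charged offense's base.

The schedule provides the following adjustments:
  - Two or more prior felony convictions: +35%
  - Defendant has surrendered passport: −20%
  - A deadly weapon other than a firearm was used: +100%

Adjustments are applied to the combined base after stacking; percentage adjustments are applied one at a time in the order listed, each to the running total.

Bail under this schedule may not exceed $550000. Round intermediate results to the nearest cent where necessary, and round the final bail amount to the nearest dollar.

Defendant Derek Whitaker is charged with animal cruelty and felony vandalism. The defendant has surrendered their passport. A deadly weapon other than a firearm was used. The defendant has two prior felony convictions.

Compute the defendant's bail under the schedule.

Base amounts from the schedule: animal cruelty $9500; felony vandalism $26750.
Stacking rule: highest base plus 10% of each additional charge. Highest is felony vandalism at $26750. Additional: $9500 × 10% = $950. Combined base = $26750 + $950 = $27700.
Two or more prior felony convictions (+35%): $27700 × 1.35 = $37395.
Defendant has surrendered passport (−20%): $37395 × 0.8 = $29916.
A deadly weapon other than a firearm was used (+100%): $29916 × 2 = $59832.
$59832 is within the $550000 maximum.

$59832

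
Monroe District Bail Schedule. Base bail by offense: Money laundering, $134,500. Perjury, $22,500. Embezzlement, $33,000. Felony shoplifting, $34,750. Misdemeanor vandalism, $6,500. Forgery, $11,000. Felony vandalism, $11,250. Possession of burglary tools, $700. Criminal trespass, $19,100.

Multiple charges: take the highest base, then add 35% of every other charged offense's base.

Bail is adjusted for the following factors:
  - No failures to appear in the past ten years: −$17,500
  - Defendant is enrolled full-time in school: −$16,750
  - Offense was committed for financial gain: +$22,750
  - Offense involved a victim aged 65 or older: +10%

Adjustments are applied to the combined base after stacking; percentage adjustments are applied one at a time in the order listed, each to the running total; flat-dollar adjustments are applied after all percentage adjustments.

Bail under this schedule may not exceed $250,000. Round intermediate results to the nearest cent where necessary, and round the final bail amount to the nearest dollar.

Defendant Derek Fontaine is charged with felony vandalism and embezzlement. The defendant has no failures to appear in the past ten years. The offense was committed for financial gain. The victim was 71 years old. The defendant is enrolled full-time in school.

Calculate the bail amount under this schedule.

Base amounts from the schedule: felony vandalism $11,250; embezzlement $33,000.
Stacking rule: highest base plus 35% of each additional charge. Highest is embezzlement at $33,000. Additional: $11,250 × 35% = $3,937.50. Combined base = $33,000 + $3,937.50 = $36,937.50.
Offense involved a victim aged 65 or older (+10%): $36,937.50 × 1.1 = $40,631.25.
No failures to appear in the past ten years (−$17,500 flat): $40,631.25 − $17,500 = $23,131.25.
Defendant is enrolled full-time in school (−$16,750 flat): $23,131.25 − $16,750 = $6,381.25.
Offense was committed for financial gain (+$22,750 flat): $6,381.25 + $22,750 = $29,131.25.
$29,131.25 is within the $250,000 maximum.
Rounded to the nearest dollar: $29,131.

$29,131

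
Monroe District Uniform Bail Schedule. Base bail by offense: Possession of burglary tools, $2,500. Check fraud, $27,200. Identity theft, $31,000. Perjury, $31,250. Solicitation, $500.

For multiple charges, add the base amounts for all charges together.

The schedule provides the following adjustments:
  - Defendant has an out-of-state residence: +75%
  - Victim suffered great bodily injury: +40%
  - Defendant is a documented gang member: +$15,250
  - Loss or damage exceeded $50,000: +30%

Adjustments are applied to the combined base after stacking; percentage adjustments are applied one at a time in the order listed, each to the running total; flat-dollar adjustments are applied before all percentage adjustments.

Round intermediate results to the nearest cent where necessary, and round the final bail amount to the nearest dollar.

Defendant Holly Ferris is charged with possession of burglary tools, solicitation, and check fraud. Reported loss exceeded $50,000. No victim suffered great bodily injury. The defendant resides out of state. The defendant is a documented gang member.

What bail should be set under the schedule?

$103,399

Base amounts from the schedule: possession of burglary tools $2,500; solicitation $500; check fraud $27,200.
Stacking rule: sum of all bases. $2,500 + $500 + $27,200 = $30,200.
Defendant is a documented gang member (+$15,250 flat): $30,200 + $15,250 = $45,450.
Defendant has an out-of-state residence (+75%): $45,450 × 1.75 = $79,537.50.
Loss or damage exceeded $50,000 (+30%): $79,537.50 × 1.3 = $103,398.75.
Rounded to the nearest dollar: $103,399.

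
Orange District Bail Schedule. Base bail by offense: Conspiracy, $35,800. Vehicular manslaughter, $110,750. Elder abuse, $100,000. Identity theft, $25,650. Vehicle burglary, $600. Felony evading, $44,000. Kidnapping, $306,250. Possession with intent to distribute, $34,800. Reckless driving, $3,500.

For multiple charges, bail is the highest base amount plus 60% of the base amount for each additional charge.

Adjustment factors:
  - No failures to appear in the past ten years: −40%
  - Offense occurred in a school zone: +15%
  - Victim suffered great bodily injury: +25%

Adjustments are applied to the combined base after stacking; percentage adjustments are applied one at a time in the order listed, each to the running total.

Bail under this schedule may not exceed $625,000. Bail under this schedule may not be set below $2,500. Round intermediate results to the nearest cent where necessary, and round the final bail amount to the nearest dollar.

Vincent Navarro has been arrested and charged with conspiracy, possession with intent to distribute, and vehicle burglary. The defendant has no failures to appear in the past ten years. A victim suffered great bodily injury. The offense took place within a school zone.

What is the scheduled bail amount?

Base amounts from the schedule: conspiracy $35,800; possession with intent to distribute $34,800; vehicle burglary $600.
Stacking rule: highest base plus 60% of each additional charge. Highest is conspiracy at $35,800. Additional: $34,800 × 60% = $20,880; $600 × 60% = $360. Combined base = $35,800 + $21,240 = $57,040.
No failures to appear in the past ten years (−40%): $57,040 × 0.6 = $34,224.
Offense occurred in a school zone (+15%): $34,224 × 1.15 = $39,357.60.
Victim suffered great bodily injury (+25%): $39,357.60 × 1.25 = $49,197.
$49,197 is within the $625,000 maximum.
$49,197 is at or above the $2,500 minimum.

$49,197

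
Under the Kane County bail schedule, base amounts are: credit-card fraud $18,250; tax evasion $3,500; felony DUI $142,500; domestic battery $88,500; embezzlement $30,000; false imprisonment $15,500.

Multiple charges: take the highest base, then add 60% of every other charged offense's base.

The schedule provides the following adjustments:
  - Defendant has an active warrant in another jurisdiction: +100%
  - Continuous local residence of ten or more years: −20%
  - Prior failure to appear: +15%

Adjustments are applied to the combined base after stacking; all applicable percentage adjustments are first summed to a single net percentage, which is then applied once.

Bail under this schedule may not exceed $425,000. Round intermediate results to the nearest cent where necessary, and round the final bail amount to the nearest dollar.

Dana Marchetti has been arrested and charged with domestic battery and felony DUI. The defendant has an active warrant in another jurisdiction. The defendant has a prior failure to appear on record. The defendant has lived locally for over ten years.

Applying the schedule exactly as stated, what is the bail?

Base amounts from the schedule: domestic battery $88,500; felony DUI $142,500.
Stacking rule: highest base plus 60% of each additional charge. Highest is felony DUI at $142,500. Additional: $88,500 × 60% = $53,100. Combined base = $142,500 + $53,100 = $195,600.
Net percentage adjustment: +100% −20% +15% = +95%. $195,600 × 1.95 = $381,420.
$381,420 is within the $425,000 maximum.

$381,420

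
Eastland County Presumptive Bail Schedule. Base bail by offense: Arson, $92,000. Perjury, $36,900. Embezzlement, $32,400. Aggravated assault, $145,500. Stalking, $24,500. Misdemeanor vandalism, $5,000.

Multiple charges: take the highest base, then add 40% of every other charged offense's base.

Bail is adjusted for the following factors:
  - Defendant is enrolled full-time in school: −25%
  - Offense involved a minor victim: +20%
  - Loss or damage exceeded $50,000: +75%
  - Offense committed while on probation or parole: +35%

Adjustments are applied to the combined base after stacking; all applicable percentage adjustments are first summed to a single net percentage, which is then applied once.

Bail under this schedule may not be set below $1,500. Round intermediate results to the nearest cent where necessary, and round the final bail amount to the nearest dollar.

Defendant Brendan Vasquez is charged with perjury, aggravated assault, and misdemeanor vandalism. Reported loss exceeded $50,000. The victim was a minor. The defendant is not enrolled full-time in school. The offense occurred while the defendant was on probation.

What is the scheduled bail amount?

$373,198

Base amounts from the schedule: perjury $36,900; aggravated assault $145,500; misdemeanor vandalism $5,000.
Stacking rule: highest base plus 40% of each additional charge. Highest is aggravated assault at $145,500. Additional: $36,900 × 40% = $14,760; $5,000 × 40% = $2,000. Combined base = $145,500 + $16,760 = $162,260.
Net percentage adjustment: +20% +75% +35% = +130%. $162,260 × 2.3 = $373,198.
$373,198 is at or above the $1,500 minimum.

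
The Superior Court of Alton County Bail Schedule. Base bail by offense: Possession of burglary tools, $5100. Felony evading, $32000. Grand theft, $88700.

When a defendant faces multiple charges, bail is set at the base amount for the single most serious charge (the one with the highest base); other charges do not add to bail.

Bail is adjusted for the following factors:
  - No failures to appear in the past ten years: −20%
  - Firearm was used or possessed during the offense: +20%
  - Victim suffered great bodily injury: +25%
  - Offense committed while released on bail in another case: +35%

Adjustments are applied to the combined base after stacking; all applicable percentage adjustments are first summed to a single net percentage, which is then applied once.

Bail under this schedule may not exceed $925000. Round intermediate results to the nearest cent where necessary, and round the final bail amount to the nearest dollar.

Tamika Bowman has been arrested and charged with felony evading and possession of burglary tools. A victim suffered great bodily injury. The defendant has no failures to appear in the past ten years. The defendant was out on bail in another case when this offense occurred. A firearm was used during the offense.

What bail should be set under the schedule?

$51200

Base amounts from the schedule: felony evading $32000; possession of burglary tools $5100.
Stacking rule: use the highest base only. Highest is felony evading at $32000. Combined base = $32000.
Net percentage adjustment: −20% +20% +25% +35% = +60%. $32000 × 1.6 = $51200.
$51200 is within the $925000 maximum.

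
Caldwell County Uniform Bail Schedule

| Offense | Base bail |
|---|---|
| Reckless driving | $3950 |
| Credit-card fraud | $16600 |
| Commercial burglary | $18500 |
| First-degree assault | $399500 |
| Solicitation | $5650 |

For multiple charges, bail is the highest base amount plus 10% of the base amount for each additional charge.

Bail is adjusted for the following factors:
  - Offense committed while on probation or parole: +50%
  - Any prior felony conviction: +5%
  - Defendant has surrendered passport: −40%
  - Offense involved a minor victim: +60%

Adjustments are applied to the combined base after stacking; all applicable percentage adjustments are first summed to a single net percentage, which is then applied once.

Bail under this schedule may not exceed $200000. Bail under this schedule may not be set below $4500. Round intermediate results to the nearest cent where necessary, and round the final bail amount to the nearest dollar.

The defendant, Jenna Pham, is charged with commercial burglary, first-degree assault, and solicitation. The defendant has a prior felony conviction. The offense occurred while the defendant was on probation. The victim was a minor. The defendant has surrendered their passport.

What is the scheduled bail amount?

Base amounts from the schedule: commercial burglary $18500; first-degree assault $399500; solicitation $5650.
Stacking rule: highest base plus 10% of each additional charge. Highest is first-degree assault at $399500. Additional: $18500 × 10% = $1850; $5650 × 10% = $565. Combined base = $399500 + $2415 = $401915.
Net percentage adjustment: +50% +5% −40% +60% = +75%. $401915 × 1.75 = $703351.25.
Result $703351.25 exceeds the maximum of $200000; bail is capped at $200000.
$200000 is at or above the $4500 minimum.

$200000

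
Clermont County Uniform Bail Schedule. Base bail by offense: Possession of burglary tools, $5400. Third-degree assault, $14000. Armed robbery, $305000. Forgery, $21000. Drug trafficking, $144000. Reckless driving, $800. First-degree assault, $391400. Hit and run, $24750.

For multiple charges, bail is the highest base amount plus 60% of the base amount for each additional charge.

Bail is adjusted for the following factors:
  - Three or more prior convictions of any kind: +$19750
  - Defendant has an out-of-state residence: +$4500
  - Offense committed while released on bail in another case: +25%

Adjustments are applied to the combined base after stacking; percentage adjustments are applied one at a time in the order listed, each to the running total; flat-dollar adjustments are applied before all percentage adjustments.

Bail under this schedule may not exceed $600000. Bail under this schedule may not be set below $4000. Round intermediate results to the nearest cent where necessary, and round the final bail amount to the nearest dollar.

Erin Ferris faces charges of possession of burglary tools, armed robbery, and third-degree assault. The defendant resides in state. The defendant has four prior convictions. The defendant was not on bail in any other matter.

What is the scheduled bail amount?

Base amounts from the schedule: possession of burglary tools $5400; armed robbery $305000; third-degree assault $14000.
Stacking rule: highest base plus 60% of each additional charge. Highest is armed robbery at $305000. Additional: $5400 × 60% = $3240; $14000 × 60% = $8400. Combined base = $305000 + $11640 = $316640.
Three or more prior convictions of any kind (+$19750 flat): $316640 + $19750 = $336390.
$336390 is within the $600000 maximum.
$336390 is at or above the $4000 minimum.

$336390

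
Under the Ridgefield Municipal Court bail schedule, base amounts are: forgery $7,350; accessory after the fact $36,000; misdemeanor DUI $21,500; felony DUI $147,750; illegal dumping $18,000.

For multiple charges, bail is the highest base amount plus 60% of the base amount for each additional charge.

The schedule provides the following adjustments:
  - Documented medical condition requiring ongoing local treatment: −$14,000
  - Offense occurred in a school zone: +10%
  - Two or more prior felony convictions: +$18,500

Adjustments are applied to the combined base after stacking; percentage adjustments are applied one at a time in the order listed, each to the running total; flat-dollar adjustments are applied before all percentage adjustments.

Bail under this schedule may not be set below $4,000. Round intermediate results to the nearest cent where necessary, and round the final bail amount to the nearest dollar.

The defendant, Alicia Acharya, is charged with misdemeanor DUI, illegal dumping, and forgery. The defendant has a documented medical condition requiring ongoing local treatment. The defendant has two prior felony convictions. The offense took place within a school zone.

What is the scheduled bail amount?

$45,331

Base amounts from the schedule: misdemeanor DUI $21,500; illegal dumping $18,000; forgery $7,350.
Stacking rule: highest base plus 60% of each additional charge. Highest is misdemeanor DUI at $21,500. Additional: $18,000 × 60% = $10,800; $7,350 × 60% = $4,410. Combined base = $21,500 + $15,210 = $36,710.
Documented medical condition requiring ongoing local treatment (−$14,000 flat): $36,710 − $14,000 = $22,710.
Two or more prior felony convictions (+$18,500 flat): $22,710 + $18,500 = $41,210.
Offense occurred in a school zone (+10%): $41,210 × 1.1 = $45,331.
$45,331 is at or above the $4,000 minimum.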